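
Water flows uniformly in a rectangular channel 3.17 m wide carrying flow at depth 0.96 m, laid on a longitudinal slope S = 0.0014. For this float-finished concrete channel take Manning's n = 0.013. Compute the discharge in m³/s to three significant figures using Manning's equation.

6.22 m³/s

A = b·y = 3.17 × 0.96 = 3.043 m²
P = b + 2y = 3.17 + 2×0.96 = 5.090 m
R = A/P = 3.043/5.090 = 0.5979 m
Q = (1/n)·A·R^(2/3)·S^(1/2) = (1/0.013) × 3.043 × 0.5979^(2/3) × 0.0014^(1/2) = 6.216 m³/s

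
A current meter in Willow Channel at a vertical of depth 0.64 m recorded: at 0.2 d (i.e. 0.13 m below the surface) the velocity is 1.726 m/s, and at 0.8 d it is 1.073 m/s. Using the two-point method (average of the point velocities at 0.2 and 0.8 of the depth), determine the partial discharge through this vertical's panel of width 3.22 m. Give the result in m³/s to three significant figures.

v̄ = (1.726 + 1.073) / 2 = 1.400 m/s
q = v̄ × d × w = 1.400 × 0.64 × 3.22 = 2.884 m³/s

2.88 m³/s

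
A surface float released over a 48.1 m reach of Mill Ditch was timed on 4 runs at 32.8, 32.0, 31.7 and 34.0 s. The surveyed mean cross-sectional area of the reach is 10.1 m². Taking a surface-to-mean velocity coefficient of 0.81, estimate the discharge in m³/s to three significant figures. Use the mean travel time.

t̄ = (32.8 + 32.0 + 31.7 + 34.0) / 4 = 32.625 s
v_surface = L / t̄ = 48.1 / 32.625 = 1.474 m/s
v_mean = 0.81 × 1.474 = 1.194 m/s
Q = A × v_mean = 10.1 × 1.194 = 12.06 m³/s

12.1 m³/s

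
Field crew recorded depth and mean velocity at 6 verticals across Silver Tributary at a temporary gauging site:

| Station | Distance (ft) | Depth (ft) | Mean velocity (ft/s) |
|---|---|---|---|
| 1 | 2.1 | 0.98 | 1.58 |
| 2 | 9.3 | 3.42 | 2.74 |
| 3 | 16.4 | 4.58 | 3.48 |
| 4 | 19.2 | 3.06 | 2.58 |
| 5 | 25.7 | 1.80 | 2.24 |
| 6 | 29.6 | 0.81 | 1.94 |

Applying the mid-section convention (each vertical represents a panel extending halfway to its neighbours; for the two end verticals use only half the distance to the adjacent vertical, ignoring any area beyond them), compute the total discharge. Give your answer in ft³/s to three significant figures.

212 ft³/s

w_1 = (9.3 − 2.1)/2 = 3.6 ft; q_1 = 1.58 × 0.98 × 3.6 = 5.574 ft³/s
w_2 = (16.4 − 2.1)/2 = 7.15 ft; q_2 = 2.74 × 3.42 × 7.15 = 67.00 ft³/s
w_3 = (19.2 − 9.3)/2 = 4.95 ft; q_3 = 3.48 × 4.58 × 4.95 = 78.90 ft³/s
w_4 = (25.7 − 16.4)/2 = 4.65 ft; q_4 = 2.58 × 3.06 × 4.65 = 36.71 ft³/s
w_5 = (29.6 − 19.2)/2 = 5.2 ft; q_5 = 2.24 × 1.80 × 5.2 = 20.97 ft³/s
w_6 = (29.6 − 25.7)/2 = 1.95 ft; q_6 = 1.94 × 0.81 × 1.95 = 3.064 ft³/s
Q = Σ qᵢ = 212.2 ft³/s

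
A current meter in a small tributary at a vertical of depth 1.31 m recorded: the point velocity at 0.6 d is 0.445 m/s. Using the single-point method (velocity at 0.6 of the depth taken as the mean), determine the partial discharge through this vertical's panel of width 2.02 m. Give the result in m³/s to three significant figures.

v̄ = v₀.₆ = 0.445 m/s
q = v̄ × d × w = 0.4450 × 1.31 × 2.02 = 1.178 m³/s

1.18 m³/s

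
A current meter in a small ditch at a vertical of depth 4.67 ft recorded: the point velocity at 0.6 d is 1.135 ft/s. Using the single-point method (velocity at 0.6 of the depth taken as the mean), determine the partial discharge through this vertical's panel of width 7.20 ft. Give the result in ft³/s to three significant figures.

38.2 ft³/s

v̄ = v₀.₆ = 1.135 ft/s
q = v̄ × d × w = 1.135 × 4.67 × 7.20 = 38.16 ft³/s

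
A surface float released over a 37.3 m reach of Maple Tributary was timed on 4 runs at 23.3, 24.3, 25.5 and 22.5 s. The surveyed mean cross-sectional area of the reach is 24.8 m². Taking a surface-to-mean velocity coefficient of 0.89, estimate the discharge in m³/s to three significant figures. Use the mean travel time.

34.4 m³/s

t̄ = (23.3 + 24.3 + 25.5 + 22.5) / 4 = 23.9 s
v_surface = L / t̄ = 37.3 / 23.9 = 1.561 m/s
v_mean = 0.89 × 1.561 = 1.389 m/s
Q = A × v_mean = 24.8 × 1.389 = 34.45 m³/s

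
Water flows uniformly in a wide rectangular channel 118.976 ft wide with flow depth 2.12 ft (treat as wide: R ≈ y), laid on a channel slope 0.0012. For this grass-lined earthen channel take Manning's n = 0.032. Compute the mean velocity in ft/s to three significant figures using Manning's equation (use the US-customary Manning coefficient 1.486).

2.65 ft/s

A = b·y = 118.976 × 2.12 = 252.2 ft²
Wide channel: R ≈ y = 2.12 ft
Q = (1.486/n)·A·R^(2/3)·S^(1/2) = (1.486/0.032) × 252.2 × 2.120^(2/3) × 0.0012^(1/2) = 669.6 ft³/s
V = Q/A = 669.6/252.2 = 2.655 ft/s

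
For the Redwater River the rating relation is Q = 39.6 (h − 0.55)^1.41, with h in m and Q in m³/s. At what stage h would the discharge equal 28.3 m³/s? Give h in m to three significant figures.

h − h₀ = (Q/C)^(1/b) = (28.3/39.6)^(1/1.41) = 0.7880 m
h = 0.55 + 0.7880 = 1.338 m

1.34 m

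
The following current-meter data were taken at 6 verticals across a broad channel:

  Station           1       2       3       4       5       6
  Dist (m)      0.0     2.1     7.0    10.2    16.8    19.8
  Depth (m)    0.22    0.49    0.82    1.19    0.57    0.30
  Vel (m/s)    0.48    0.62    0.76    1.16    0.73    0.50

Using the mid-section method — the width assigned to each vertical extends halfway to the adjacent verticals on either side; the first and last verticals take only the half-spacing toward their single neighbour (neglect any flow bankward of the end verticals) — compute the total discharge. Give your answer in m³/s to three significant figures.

12.7 m³/s

w_1 = (2.1 − 0.0)/2 = 1.05 m; q_1 = 0.48 × 0.22 × 1.05 = 0.1109 m³/s
w_2 = (7.0 − 0.0)/2 = 3.5 m; q_2 = 0.62 × 0.49 × 3.5 = 1.063 m³/s
w_3 = (10.2 − 2.1)/2 = 4.05 m; q_3 = 0.76 × 0.82 × 4.05 = 2.524 m³/s
w_4 = (16.8 − 7.0)/2 = 4.9 m; q_4 = 1.16 × 1.19 × 4.9 = 6.764 m³/s
w_5 = (19.8 − 10.2)/2 = 4.8 m; q_5 = 0.73 × 0.57 × 4.8 = 1.997 m³/s
w_6 = (19.8 − 16.8)/2 = 1.5 m; q_6 = 0.50 × 0.30 × 1.5 = 0.2250 m³/s
Q = Σ qᵢ = 12.68 m³/s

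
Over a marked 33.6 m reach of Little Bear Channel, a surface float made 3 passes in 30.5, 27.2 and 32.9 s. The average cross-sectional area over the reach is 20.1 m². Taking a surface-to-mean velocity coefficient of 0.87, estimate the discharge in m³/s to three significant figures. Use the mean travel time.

t̄ = (30.5 + 27.2 + 32.9) / 3 = 30.2 s
v_surface = L / t̄ = 33.6 / 30.2 = 1.113 m/s
v_mean = 0.87 × 1.113 = 0.9679 m/s
Q = A × v_mean = 20.1 × 0.9679 = 19.46 m³/s

19.5 m³/s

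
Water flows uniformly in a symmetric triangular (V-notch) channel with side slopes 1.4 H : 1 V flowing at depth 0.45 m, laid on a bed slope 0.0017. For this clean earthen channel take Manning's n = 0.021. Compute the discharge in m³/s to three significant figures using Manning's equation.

0.179 m³/s

A = z·y² = 1.4×0.45² = 0.2835 m²
P = 2y√(1+z²) = 2×0.45×√(1+1.4²) = 1.548 m
R = A/P = 0.2835/1.548 = 0.1831 m
Q = (1/n)·A·R^(2/3)·S^(1/2) = (1/0.021) × 0.2835 × 0.1831^(2/3) × 0.0017^(1/2) = 0.1795 m³/s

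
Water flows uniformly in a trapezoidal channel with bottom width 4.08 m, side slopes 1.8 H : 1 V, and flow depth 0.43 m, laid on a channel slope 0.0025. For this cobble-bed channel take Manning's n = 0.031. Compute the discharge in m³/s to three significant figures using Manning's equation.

A = (b + z·y)·y = (4.08 + 1.8×0.43)×0.43 = 2.087 m²
P = b + 2y√(1+z²) = 4.08 + 2×0.43×√(1+1.8²) = 5.851 m
R = A/P = 2.087/5.851 = 0.3567 m
Q = (1/n)·A·R^(2/3)·S^(1/2) = (1/0.031) × 2.087 × 0.3567^(2/3) × 0.0025^(1/2) = 1.693 m³/s

1.69 m³/s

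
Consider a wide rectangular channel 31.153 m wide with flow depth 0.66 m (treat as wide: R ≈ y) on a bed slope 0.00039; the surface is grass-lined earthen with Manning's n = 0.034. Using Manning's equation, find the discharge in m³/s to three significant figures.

A = b·y = 31.153 × 0.66 = 20.56 m²
Wide channel: R ≈ y = 0.66 m
Q = (1/n)·A·R^(2/3)·S^(1/2) = (1/0.034) × 20.56 × 0.6600^(2/3) × 0.00039^(1/2) = 9.053 m³/s

9.05 m³/s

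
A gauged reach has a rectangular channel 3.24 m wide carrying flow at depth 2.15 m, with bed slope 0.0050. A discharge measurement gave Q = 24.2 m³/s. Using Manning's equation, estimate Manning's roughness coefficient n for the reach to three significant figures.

A = b·y = 3.24 × 2.15 = 6.966 m²
P = b + 2y = 3.24 + 2×2.15 = 7.540 m
R = A/P = 6.966/7.540 = 0.9239 m
n = (1/Q)·A·R^(2/3)·S^(1/2) = (1/24.2) × 6.966 × 0.9486 × 0.07071 = 0.01931

0.0193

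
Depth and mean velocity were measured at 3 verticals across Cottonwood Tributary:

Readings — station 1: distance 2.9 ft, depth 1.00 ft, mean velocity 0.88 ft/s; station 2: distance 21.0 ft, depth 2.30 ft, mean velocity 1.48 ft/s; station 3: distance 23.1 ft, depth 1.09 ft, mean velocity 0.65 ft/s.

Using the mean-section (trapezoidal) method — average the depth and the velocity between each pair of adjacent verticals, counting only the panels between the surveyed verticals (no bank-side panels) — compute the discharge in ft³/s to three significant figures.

39.0 ft³/s

Panel 1-2: Δb = 18.1 ft, d̄ = (1.00+2.30)/2 = 1.65, v̄ = (0.88+1.48)/2 = 1.18 → q = 18.1×1.65×1.18 = 35.24 ft³/s
Panel 2-3: Δb = 2.1 ft, d̄ = (2.30+1.09)/2 = 1.695, v̄ = (1.48+0.65)/2 = 1.065 → q = 2.1×1.695×1.065 = 3.791 ft³/s
Q = Σ q = 39.03 ft³/s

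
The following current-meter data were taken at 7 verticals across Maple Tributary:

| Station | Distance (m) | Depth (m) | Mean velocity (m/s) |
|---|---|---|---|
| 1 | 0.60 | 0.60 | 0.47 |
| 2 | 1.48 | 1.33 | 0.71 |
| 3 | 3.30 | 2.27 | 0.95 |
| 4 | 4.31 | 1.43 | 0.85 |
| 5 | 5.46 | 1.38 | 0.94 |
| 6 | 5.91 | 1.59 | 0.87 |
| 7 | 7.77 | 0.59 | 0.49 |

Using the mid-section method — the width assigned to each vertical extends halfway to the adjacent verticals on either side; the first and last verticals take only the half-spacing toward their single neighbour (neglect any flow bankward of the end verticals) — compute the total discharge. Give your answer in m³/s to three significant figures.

w_1 = (1.48 − 0.60)/2 = 0.44 m; q_1 = 0.47 × 0.60 × 0.44 = 0.1241 m³/s
w_2 = (3.30 − 0.60)/2 = 1.35 m; q_2 = 0.71 × 1.33 × 1.35 = 1.275 m³/s
w_3 = (4.31 − 1.48)/2 = 1.415 m; q_3 = 0.95 × 2.27 × 1.415 = 3.051 m³/s
w_4 = (5.46 − 3.30)/2 = 1.08 m; q_4 = 0.85 × 1.43 × 1.08 = 1.313 m³/s
w_5 = (5.91 − 4.31)/2 = 0.8 m; q_5 = 0.94 × 1.38 × 0.8 = 1.038 m³/s
w_6 = (7.77 − 5.46)/2 = 1.155 m; q_6 = 0.87 × 1.59 × 1.155 = 1.598 m³/s
w_7 = (7.77 − 5.91)/2 = 0.93 m; q_7 = 0.49 × 0.59 × 0.93 = 0.2689 m³/s
Q = Σ qᵢ = 8.667 m³/s

8.67 m³/s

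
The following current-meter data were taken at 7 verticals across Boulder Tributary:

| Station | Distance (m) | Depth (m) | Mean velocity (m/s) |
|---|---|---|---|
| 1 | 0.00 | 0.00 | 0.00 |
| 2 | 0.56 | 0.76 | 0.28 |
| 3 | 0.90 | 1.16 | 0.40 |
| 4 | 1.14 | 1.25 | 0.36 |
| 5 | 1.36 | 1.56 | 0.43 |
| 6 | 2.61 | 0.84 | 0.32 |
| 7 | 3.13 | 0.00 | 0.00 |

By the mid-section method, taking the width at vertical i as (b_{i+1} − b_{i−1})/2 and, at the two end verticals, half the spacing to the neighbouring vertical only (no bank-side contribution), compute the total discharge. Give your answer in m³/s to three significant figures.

1.06 m³/s

w_2 = (0.90 − 0.00)/2 = 0.45 m; q_2 = 0.28 × 0.76 × 0.45 = 0.09576 m³/s
w_3 = (1.14 − 0.56)/2 = 0.29 m; q_3 = 0.40 × 1.16 × 0.29 = 0.1346 m³/s
w_4 = (1.36 − 0.90)/2 = 0.23 m; q_4 = 0.36 × 1.25 × 0.23 = 0.1035 m³/s
w_5 = (2.61 − 1.14)/2 = 0.735 m; q_5 = 0.43 × 1.56 × 0.735 = 0.4930 m³/s
w_6 = (3.13 − 1.36)/2 = 0.885 m; q_6 = 0.32 × 0.84 × 0.885 = 0.2379 m³/s
Stations 1, 7 contribute zero (depth or velocity is 0).
Q = Σ qᵢ = 1.065 m³/s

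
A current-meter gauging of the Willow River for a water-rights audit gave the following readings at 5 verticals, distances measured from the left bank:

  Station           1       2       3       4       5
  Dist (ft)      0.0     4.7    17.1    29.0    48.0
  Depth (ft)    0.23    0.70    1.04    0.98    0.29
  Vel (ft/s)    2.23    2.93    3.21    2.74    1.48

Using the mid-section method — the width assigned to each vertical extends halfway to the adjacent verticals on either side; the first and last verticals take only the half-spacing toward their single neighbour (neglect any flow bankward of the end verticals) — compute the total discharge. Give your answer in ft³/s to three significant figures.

w_1 = (4.7 − 0.0)/2 = 2.35 ft; q_1 = 2.23 × 0.23 × 2.35 = 1.205 ft³/s
w_2 = (17.1 − 0.0)/2 = 8.55 ft; q_2 = 2.93 × 0.70 × 8.55 = 17.54 ft³/s
w_3 = (29.0 − 4.7)/2 = 12.15 ft; q_3 = 3.21 × 1.04 × 12.15 = 40.56 ft³/s
w_4 = (48.0 − 17.1)/2 = 15.45 ft; q_4 = 2.74 × 0.98 × 15.45 = 41.49 ft³/s
w_5 = (48.0 − 29.0)/2 = 9.5 ft; q_5 = 1.48 × 0.29 × 9.5 = 4.077 ft³/s
Q = Σ qᵢ = 104.9 ft³/s

105 ft³/s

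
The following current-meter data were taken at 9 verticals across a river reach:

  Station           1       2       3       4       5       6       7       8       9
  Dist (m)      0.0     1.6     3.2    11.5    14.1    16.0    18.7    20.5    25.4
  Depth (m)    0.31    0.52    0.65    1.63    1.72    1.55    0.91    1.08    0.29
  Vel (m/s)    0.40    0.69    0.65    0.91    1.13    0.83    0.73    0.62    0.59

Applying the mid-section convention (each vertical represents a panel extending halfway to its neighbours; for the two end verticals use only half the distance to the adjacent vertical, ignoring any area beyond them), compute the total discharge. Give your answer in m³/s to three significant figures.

22.3 m³/s

w_1 = (1.6 − 0.0)/2 = 0.8 m; q_1 = 0.40 × 0.31 × 0.8 = 0.09920 m³/s
w_2 = (3.2 − 0.0)/2 = 1.6 m; q_2 = 0.69 × 0.52 × 1.6 = 0.5741 m³/s
w_3 = (11.5 − 1.6)/2 = 4.95 m; q_3 = 0.65 × 0.65 × 4.95 = 2.091 m³/s
w_4 = (14.1 − 3.2)/2 = 5.45 m; q_4 = 0.91 × 1.63 × 5.45 = 8.084 m³/s
w_5 = (16.0 − 11.5)/2 = 2.25 m; q_5 = 1.13 × 1.72 × 2.25 = 4.373 m³/s
w_6 = (18.7 − 14.1)/2 = 2.3 m; q_6 = 0.83 × 1.55 × 2.3 = 2.959 m³/s
w_7 = (20.5 − 16.0)/2 = 2.25 m; q_7 = 0.73 × 0.91 × 2.25 = 1.495 m³/s
w_8 = (25.4 − 18.7)/2 = 3.35 m; q_8 = 0.62 × 1.08 × 3.35 = 2.243 m³/s
w_9 = (25.4 − 20.5)/2 = 2.45 m; q_9 = 0.59 × 0.29 × 2.45 = 0.4192 m³/s
Q = Σ qᵢ = 22.34 m³/s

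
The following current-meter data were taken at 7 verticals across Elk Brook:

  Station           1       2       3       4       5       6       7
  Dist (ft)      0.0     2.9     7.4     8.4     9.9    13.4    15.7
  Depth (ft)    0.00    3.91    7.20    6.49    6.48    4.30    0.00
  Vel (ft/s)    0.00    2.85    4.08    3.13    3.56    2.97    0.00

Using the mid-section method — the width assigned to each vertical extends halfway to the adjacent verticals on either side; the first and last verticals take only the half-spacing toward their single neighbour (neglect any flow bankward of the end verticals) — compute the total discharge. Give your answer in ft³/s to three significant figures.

242 ft³/s

w_2 = (7.4 − 0.0)/2 = 3.7 ft; q_2 = 2.85 × 3.91 × 3.7 = 41.23 ft³/s
w_3 = (8.4 − 2.9)/2 = 2.75 ft; q_3 = 4.08 × 7.20 × 2.75 = 80.78 ft³/s
w_4 = (9.9 − 7.4)/2 = 1.25 ft; q_4 = 3.13 × 6.49 × 1.25 = 25.39 ft³/s
w_5 = (13.4 − 8.4)/2 = 2.5 ft; q_5 = 3.56 × 6.48 × 2.5 = 57.67 ft³/s
w_6 = (15.7 − 9.9)/2 = 2.9 ft; q_6 = 2.97 × 4.30 × 2.9 = 37.04 ft³/s
Stations 1, 7 contribute zero (depth or velocity is 0).
Q = Σ qᵢ = 242.1 ft³/s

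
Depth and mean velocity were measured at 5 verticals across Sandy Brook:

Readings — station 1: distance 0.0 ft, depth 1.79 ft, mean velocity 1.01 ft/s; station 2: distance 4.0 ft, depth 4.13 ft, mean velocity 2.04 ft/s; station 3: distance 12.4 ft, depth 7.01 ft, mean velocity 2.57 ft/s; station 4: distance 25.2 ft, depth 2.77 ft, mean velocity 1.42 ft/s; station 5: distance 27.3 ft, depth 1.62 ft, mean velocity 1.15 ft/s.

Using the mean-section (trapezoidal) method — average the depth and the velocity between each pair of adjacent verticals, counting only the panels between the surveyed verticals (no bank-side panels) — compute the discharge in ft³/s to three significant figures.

Panel 1-2: Δb = 4 ft, d̄ = (1.79+4.13)/2 = 2.96, v̄ = (1.01+2.04)/2 = 1.525 → q = 4×2.96×1.525 = 18.06 ft³/s
Panel 2-3: Δb = 8.4 ft, d̄ = (4.13+7.01)/2 = 5.57, v̄ = (2.04+2.57)/2 = 2.305 → q = 8.4×5.57×2.305 = 107.8 ft³/s
Panel 3-4: Δb = 12.8 ft, d̄ = (7.01+2.77)/2 = 4.89, v̄ = (2.57+1.42)/2 = 1.995 → q = 12.8×4.89×1.995 = 124.9 ft³/s
Panel 4-5: Δb = 2.1 ft, d̄ = (2.77+1.62)/2 = 2.195, v̄ = (1.42+1.15)/2 = 1.285 → q = 2.1×2.195×1.285 = 5.923 ft³/s
Q = Σ q = 256.7 ft³/s

257 ft³/s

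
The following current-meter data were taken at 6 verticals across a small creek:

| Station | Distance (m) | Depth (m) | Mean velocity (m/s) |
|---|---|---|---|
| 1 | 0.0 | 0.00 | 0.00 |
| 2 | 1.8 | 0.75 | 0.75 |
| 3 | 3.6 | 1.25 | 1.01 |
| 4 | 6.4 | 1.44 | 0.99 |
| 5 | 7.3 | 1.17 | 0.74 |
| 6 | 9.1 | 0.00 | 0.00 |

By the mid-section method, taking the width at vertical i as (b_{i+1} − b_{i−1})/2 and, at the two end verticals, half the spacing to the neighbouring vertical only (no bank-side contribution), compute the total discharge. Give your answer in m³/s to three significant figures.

w_2 = (3.6 − 0.0)/2 = 1.8 m; q_2 = 0.75 × 0.75 × 1.8 = 1.013 m³/s
w_3 = (6.4 − 1.8)/2 = 2.3 m; q_3 = 1.01 × 1.25 × 2.3 = 2.904 m³/s
w_4 = (7.3 − 3.6)/2 = 1.85 m; q_4 = 0.99 × 1.44 × 1.85 = 2.637 m³/s
w_5 = (9.1 − 6.4)/2 = 1.35 m; q_5 = 0.74 × 1.17 × 1.35 = 1.169 m³/s
Stations 1, 6 contribute zero (depth or velocity is 0).
Q = Σ qᵢ = 7.722 m³/s

7.72 m³/s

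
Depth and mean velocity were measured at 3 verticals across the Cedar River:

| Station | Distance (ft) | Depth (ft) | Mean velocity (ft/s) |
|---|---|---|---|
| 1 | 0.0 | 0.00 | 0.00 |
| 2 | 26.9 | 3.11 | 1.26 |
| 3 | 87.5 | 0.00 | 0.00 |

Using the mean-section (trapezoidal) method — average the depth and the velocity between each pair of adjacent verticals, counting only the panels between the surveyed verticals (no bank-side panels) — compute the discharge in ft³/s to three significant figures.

Panel 1-2: Δb = 26.9 ft, d̄ = (0.00+3.11)/2 = 1.555, v̄ = (0.00+1.26)/2 = 0.63 → q = 26.9×1.555×0.63 = 26.35 ft³/s
Panel 2-3: Δb = 60.6 ft, d̄ = (3.11+0.00)/2 = 1.555, v̄ = (1.26+0.00)/2 = 0.63 → q = 60.6×1.555×0.63 = 59.37 ft³/s
Q = Σ q = 85.72 ft³/s

85.7 ft³/s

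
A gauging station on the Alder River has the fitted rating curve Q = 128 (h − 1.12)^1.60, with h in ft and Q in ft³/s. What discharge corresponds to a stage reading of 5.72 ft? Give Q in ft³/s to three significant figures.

Q = 128 × (5.72 − 1.12)^1.60 = 128 × 4.6^1.60 = 1471 ft³/s

1470 ft³/s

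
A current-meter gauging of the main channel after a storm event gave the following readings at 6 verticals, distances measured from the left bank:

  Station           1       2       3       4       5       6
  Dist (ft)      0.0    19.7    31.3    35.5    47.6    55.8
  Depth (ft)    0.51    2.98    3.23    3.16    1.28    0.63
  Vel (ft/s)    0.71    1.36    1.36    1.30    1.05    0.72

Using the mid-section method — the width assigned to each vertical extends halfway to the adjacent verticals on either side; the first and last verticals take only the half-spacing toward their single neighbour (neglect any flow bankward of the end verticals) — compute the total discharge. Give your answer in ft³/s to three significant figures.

w_1 = (19.7 − 0.0)/2 = 9.85 ft; q_1 = 0.71 × 0.51 × 9.85 = 3.567 ft³/s
w_2 = (31.3 − 0.0)/2 = 15.65 ft; q_2 = 1.36 × 2.98 × 15.65 = 63.43 ft³/s
w_3 = (35.5 − 19.7)/2 = 7.9 ft; q_3 = 1.36 × 3.23 × 7.9 = 34.70 ft³/s
w_4 = (47.6 − 31.3)/2 = 8.15 ft; q_4 = 1.30 × 3.16 × 8.15 = 33.48 ft³/s
w_5 = (55.8 − 35.5)/2 = 10.15 ft; q_5 = 1.05 × 1.28 × 10.15 = 13.64 ft³/s
w_6 = (55.8 − 47.6)/2 = 4.1 ft; q_6 = 0.72 × 0.63 × 4.1 = 1.860 ft³/s
Q = Σ qᵢ = 150.7 ft³/s

151 ft³/s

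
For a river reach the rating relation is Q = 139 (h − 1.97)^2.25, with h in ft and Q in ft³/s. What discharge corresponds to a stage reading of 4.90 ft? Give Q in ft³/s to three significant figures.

Q = 139 × (4.90 − 1.97)^2.25 = 139 × 2.93^2.25 = 1561 ft³/s

1560 ft³/s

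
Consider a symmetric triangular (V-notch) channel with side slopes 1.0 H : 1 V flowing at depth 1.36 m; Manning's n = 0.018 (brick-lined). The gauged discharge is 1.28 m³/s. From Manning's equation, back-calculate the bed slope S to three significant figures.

0.000412

A = z·y² = 1.0×1.36² = 1.850 m²
P = 2y√(1+z²) = 2×1.36×√(1+1.0²) = 3.847 m
R = A/P = 1.850/3.847 = 0.4808 m
S = (Q·n / (1·A·R^(2/3)))² = (1.28×0.018 / (1×1.850×0.6138))² = 0.0004119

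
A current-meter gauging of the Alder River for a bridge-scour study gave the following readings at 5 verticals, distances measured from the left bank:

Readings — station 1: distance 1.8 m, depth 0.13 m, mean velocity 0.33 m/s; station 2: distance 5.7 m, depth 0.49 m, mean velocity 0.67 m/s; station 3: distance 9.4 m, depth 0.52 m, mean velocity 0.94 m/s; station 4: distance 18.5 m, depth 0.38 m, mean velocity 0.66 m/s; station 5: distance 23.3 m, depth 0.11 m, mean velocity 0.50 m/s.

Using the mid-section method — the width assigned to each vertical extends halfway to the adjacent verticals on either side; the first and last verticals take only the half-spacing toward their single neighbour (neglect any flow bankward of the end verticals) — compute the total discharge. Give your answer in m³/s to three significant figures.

6.33 m³/s

w_1 = (5.7 − 1.8)/2 = 1.95 m; q_1 = 0.33 × 0.13 × 1.95 = 0.08366 m³/s
w_2 = (9.4 − 1.8)/2 = 3.8 m; q_2 = 0.67 × 0.49 × 3.8 = 1.248 m³/s
w_3 = (18.5 − 5.7)/2 = 6.4 m; q_3 = 0.94 × 0.52 × 6.4 = 3.128 m³/s
w_4 = (23.3 − 9.4)/2 = 6.95 m; q_4 = 0.66 × 0.38 × 6.95 = 1.743 m³/s
w_5 = (23.3 − 18.5)/2 = 2.4 m; q_5 = 0.50 × 0.11 × 2.4 = 0.1320 m³/s
Q = Σ qᵢ = 6.335 m³/s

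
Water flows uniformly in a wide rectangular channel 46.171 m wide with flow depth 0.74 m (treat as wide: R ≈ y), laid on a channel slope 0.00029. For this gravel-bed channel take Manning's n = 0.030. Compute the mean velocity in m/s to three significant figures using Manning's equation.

0.464 m/s

A = b·y = 46.171 × 0.74 = 34.17 m²
Wide channel: R ≈ y = 0.74 m
Q = (1/n)·A·R^(2/3)·S^(1/2) = (1/0.030) × 34.17 × 0.7400^(2/3) × 0.00029^(1/2) = 15.87 m³/s
V = Q/A = 15.87/34.17 = 0.4644 m/s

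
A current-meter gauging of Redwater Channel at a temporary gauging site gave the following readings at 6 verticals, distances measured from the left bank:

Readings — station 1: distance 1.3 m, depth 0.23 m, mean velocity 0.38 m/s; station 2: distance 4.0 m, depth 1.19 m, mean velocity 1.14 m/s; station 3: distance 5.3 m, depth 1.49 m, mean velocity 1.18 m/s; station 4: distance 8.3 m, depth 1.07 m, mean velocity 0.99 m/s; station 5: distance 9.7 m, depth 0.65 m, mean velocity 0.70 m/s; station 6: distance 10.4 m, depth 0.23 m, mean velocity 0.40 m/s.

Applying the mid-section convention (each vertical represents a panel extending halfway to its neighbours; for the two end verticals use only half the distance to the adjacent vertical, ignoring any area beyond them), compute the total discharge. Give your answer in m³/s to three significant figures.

9.45 m³/s

w_1 = (4.0 − 1.3)/2 = 1.35 m; q_1 = 0.38 × 0.23 × 1.35 = 0.1180 m³/s
w_2 = (5.3 − 1.3)/2 = 2 m; q_2 = 1.14 × 1.19 × 2 = 2.713 m³/s
w_3 = (8.3 − 4.0)/2 = 2.15 m; q_3 = 1.18 × 1.49 × 2.15 = 3.780 m³/s
w_4 = (9.7 − 5.3)/2 = 2.2 m; q_4 = 0.99 × 1.07 × 2.2 = 2.330 m³/s
w_5 = (10.4 − 8.3)/2 = 1.05 m; q_5 = 0.70 × 0.65 × 1.05 = 0.4778 m³/s
w_6 = (10.4 − 9.7)/2 = 0.35 m; q_6 = 0.40 × 0.23 × 0.35 = 0.03220 m³/s
Q = Σ qᵢ = 9.452 m³/s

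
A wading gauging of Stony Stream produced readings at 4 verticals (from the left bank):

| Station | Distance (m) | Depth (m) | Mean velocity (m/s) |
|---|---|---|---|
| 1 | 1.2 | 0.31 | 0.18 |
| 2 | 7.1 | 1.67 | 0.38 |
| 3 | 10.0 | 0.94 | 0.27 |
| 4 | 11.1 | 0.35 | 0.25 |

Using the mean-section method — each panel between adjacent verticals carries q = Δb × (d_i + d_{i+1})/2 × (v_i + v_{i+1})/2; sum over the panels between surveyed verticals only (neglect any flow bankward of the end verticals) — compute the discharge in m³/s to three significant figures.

3.05 m³/s

Panel 1-2: Δb = 5.9 m, d̄ = (0.31+1.67)/2 = 0.99, v̄ = (0.18+0.38)/2 = 0.28 → q = 5.9×0.99×0.28 = 1.635 m³/s
Panel 2-3: Δb = 2.9 m, d̄ = (1.67+0.94)/2 = 1.305, v̄ = (0.38+0.27)/2 = 0.325 → q = 2.9×1.305×0.325 = 1.230 m³/s
Panel 3-4: Δb = 1.1 m, d̄ = (0.94+0.35)/2 = 0.645, v̄ = (0.27+0.25)/2 = 0.26 → q = 1.1×0.645×0.26 = 0.1845 m³/s
Q = Σ q = 3.050 m³/s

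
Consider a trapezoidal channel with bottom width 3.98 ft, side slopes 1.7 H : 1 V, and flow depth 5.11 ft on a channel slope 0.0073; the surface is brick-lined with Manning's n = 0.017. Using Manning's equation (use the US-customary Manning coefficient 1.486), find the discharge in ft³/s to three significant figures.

A = (b + z·y)·y = (3.98 + 1.7×5.11)×5.11 = 64.73 ft²
P = b + 2y√(1+z²) = 3.98 + 2×5.11×√(1+1.7²) = 24.14 ft
R = A/P = 64.73/24.14 = 2.682 ft
Q = (1.486/n)·A·R^(2/3)·S^(1/2) = (1.486/0.017) × 64.73 × 2.682^(2/3) × 0.0073^(1/2) = 933.1 ft³/s

933 ft³/s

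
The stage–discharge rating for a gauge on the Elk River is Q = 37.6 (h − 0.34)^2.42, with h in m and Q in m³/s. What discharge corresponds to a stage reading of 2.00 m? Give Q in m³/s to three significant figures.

128 m³/s

Q = 37.6 × (2.00 − 0.34)^2.42 = 37.6 × 1.66^2.42 = 128.2 m³/s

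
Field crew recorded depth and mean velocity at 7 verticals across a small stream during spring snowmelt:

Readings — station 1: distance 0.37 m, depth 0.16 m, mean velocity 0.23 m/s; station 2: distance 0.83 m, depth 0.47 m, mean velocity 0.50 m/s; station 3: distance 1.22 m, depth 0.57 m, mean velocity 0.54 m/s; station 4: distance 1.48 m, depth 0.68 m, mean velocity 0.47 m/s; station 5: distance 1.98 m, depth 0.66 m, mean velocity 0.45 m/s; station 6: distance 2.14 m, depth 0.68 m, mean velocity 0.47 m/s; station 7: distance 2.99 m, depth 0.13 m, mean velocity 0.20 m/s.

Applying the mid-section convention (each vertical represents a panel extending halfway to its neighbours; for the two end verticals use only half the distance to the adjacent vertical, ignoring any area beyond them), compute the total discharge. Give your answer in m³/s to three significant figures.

w_1 = (0.83 − 0.37)/2 = 0.23 m; q_1 = 0.23 × 0.16 × 0.23 = 0.008464 m³/s
w_2 = (1.22 − 0.37)/2 = 0.425 m; q_2 = 0.50 × 0.47 × 0.425 = 0.09988 m³/s
w_3 = (1.48 − 0.83)/2 = 0.325 m; q_3 = 0.54 × 0.57 × 0.325 = 0.1000 m³/s
w_4 = (1.98 − 1.22)/2 = 0.38 m; q_4 = 0.47 × 0.68 × 0.38 = 0.1214 m³/s
w_5 = (2.14 − 1.48)/2 = 0.33 m; q_5 = 0.45 × 0.66 × 0.33 = 0.09801 m³/s
w_6 = (2.99 − 1.98)/2 = 0.505 m; q_6 = 0.47 × 0.68 × 0.505 = 0.1614 m³/s
w_7 = (2.99 − 2.14)/2 = 0.425 m; q_7 = 0.20 × 0.13 × 0.425 = 0.01105 m³/s
Q = Σ qᵢ = 0.6003 m³/s

0.600 m³/s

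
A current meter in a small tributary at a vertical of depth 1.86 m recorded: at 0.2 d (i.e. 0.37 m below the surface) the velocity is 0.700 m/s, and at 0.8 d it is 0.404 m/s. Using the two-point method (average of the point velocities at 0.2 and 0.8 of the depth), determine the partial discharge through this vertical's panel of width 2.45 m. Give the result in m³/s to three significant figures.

2.52 m³/s

v̄ = (0.700 + 0.404) / 2 = 0.5520 m/s
q = v̄ × d × w = 0.5520 × 1.86 × 2.45 = 2.515 m³/s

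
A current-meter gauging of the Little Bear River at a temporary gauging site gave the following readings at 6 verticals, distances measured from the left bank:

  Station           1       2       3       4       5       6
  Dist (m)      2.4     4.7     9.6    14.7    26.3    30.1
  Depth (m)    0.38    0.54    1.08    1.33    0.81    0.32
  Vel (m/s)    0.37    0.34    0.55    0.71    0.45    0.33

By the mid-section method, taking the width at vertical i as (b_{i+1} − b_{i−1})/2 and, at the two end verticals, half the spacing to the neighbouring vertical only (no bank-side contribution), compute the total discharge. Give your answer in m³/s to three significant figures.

w_1 = (4.7 − 2.4)/2 = 1.15 m; q_1 = 0.37 × 0.38 × 1.15 = 0.1617 m³/s
w_2 = (9.6 − 2.4)/2 = 3.6 m; q_2 = 0.34 × 0.54 × 3.6 = 0.6610 m³/s
w_3 = (14.7 − 4.7)/2 = 5 m; q_3 = 0.55 × 1.08 × 5 = 2.970 m³/s
w_4 = (26.3 − 9.6)/2 = 8.35 m; q_4 = 0.71 × 1.33 × 8.35 = 7.885 m³/s
w_5 = (30.1 − 14.7)/2 = 7.7 m; q_5 = 0.45 × 0.81 × 7.7 = 2.807 m³/s
w_6 = (30.1 − 26.3)/2 = 1.9 m; q_6 = 0.33 × 0.32 × 1.9 = 0.2006 m³/s
Q = Σ qᵢ = 14.68 m³/s

14.7 m³/s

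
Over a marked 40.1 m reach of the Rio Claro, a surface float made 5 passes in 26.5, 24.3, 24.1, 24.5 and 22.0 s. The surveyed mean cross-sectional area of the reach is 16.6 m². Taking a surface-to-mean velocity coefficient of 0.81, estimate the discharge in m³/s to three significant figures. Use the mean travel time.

t̄ = (26.5 + 24.3 + 24.1 + 24.5 + 22.0) / 5 = 24.28 s
v_surface = L / t̄ = 40.1 / 24.28 = 1.652 m/s
v_mean = 0.81 × 1.652 = 1.338 m/s
Q = A × v_mean = 16.6 × 1.338 = 22.21 m³/s

22.2 m³/s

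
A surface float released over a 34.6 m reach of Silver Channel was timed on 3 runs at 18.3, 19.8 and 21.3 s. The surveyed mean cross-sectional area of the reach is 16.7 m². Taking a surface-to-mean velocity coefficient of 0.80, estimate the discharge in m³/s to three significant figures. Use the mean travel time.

23.3 m³/s

t̄ = (18.3 + 19.8 + 21.3) / 3 = 19.8 s
v_surface = L / t̄ = 34.6 / 19.8 = 1.747 m/s
v_mean = 0.80 × 1.747 = 1.398 m/s
Q = A × v_mean = 16.7 × 1.398 = 23.35 m³/s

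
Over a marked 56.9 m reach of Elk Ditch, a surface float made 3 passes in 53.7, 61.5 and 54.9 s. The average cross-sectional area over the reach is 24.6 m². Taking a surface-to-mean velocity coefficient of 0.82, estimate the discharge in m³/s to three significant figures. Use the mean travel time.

20.2 m³/s

t̄ = (53.7 + 61.5 + 54.9) / 3 = 56.7 s
v_surface = L / t̄ = 56.9 / 56.7 = 1.004 m/s
v_mean = 0.82 × 1.004 = 0.8229 m/s
Q = A × v_mean = 24.6 × 0.8229 = 20.24 m³/s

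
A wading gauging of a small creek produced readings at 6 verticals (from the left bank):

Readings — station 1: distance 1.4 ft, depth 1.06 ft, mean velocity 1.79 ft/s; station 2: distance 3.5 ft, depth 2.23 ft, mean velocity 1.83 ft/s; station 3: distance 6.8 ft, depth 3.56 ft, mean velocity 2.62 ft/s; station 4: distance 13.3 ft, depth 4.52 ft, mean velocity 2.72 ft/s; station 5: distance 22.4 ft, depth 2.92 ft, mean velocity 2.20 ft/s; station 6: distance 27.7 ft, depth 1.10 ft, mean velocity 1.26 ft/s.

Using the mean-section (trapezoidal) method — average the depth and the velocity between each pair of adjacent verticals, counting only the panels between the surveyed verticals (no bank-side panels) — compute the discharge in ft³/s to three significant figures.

199 ft³/s

Panel 1-2: Δb = 2.1 ft, d̄ = (1.06+2.23)/2 = 1.645, v̄ = (1.79+1.83)/2 = 1.81 → q = 2.1×1.645×1.81 = 6.253 ft³/s
Panel 2-3: Δb = 3.3 ft, d̄ = (2.23+3.56)/2 = 2.895, v̄ = (1.83+2.62)/2 = 2.225 → q = 3.3×2.895×2.225 = 21.26 ft³/s
Panel 3-4: Δb = 6.5 ft, d̄ = (3.56+4.52)/2 = 4.04, v̄ = (2.62+2.72)/2 = 2.67 → q = 6.5×4.04×2.67 = 70.11 ft³/s
Panel 4-5: Δb = 9.1 ft, d̄ = (4.52+2.92)/2 = 3.72, v̄ = (2.72+2.20)/2 = 2.46 → q = 9.1×3.72×2.46 = 83.28 ft³/s
Panel 5-6: Δb = 5.3 ft, d̄ = (2.92+1.10)/2 = 2.01, v̄ = (2.20+1.26)/2 = 1.73 → q = 5.3×2.01×1.73 = 18.43 ft³/s
Q = Σ q = 199.3 ft³/s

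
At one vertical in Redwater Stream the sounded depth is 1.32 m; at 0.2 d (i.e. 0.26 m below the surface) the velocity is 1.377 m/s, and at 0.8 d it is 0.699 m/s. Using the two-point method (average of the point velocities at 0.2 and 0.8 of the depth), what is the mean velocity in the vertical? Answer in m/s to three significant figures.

1.04 m/s

v̄ = (1.377 + 0.699) / 2 = 1.038 m/s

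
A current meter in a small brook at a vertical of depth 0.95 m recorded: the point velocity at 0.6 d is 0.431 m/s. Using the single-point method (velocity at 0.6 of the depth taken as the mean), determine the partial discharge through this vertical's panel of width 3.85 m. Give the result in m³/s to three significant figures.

1.58 m³/s

v̄ = v₀.₆ = 0.431 m/s
q = v̄ × d × w = 0.4310 × 0.95 × 3.85 = 1.576 m³/s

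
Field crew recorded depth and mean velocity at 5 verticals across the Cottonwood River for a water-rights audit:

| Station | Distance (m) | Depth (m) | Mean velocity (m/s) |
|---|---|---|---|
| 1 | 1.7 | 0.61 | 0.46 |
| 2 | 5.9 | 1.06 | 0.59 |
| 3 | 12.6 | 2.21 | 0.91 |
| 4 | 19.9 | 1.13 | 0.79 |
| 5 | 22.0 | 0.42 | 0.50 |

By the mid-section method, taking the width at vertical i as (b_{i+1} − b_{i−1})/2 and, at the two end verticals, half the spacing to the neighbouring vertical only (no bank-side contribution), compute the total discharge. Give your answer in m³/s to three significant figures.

w_1 = (5.9 − 1.7)/2 = 2.1 m; q_1 = 0.46 × 0.61 × 2.1 = 0.5893 m³/s
w_2 = (12.6 − 1.7)/2 = 5.45 m; q_2 = 0.59 × 1.06 × 5.45 = 3.408 m³/s
w_3 = (19.9 − 5.9)/2 = 7 m; q_3 = 0.91 × 2.21 × 7 = 14.08 m³/s
w_4 = (22.0 − 12.6)/2 = 4.7 m; q_4 = 0.79 × 1.13 × 4.7 = 4.196 m³/s
w_5 = (22.0 − 19.9)/2 = 1.05 m; q_5 = 0.50 × 0.42 × 1.05 = 0.2205 m³/s
Q = Σ qᵢ = 22.49 m³/s

22.5 m³/s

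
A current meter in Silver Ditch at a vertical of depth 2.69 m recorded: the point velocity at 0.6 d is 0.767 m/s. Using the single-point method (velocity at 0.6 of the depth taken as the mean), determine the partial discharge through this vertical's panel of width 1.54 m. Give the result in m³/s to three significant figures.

v̄ = v₀.₆ = 0.767 m/s
q = v̄ × d × w = 0.7670 × 2.69 × 1.54 = 3.177 m³/s

3.18 m³/s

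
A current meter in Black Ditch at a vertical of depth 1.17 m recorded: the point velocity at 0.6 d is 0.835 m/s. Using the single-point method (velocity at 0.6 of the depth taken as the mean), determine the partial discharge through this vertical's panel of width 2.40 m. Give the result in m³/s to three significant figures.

2.34 m³/s

v̄ = v₀.₆ = 0.835 m/s
q = v̄ × d × w = 0.8350 × 1.17 × 2.40 = 2.345 m³/s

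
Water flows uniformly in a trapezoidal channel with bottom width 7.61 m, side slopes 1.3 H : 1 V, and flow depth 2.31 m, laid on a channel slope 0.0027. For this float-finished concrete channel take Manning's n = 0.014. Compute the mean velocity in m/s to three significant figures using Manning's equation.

5.11 m/s

A = (b + z·y)·y = (7.61 + 1.3×2.31)×2.31 = 24.52 m²
P = b + 2y√(1+z²) = 7.61 + 2×2.31×√(1+1.3²) = 15.19 m
R = A/P = 24.52/15.19 = 1.614 m
Q = (1/n)·A·R^(2/3)·S^(1/2) = (1/0.014) × 24.52 × 1.614^(2/3) × 0.0027^(1/2) = 125.2 m³/s
V = Q/A = 125.2/24.52 = 5.107 m/s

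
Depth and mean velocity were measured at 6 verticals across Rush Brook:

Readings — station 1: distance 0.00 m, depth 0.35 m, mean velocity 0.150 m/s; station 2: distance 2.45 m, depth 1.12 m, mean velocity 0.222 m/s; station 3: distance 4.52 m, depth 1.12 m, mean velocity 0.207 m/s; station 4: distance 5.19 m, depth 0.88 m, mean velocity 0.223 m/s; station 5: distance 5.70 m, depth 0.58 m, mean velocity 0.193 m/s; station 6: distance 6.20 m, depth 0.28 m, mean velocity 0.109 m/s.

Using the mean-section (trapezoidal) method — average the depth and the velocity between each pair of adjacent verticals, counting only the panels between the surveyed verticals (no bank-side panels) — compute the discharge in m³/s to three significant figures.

1.09 m³/s

Panel 1-2: Δb = 2.45 m, d̄ = (0.35+1.12)/2 = 0.735, v̄ = (0.150+0.222)/2 = 0.186 → q = 2.45×0.735×0.186 = 0.3349 m³/s
Panel 2-3: Δb = 2.07 m, d̄ = (1.12+1.12)/2 = 1.12, v̄ = (0.222+0.207)/2 = 0.2145 → q = 2.07×1.12×0.2145 = 0.4973 m³/s
Panel 3-4: Δb = 0.67 m, d̄ = (1.12+0.88)/2 = 1, v̄ = (0.207+0.223)/2 = 0.215 → q = 0.67×1×0.215 = 0.1441 m³/s
Panel 4-5: Δb = 0.51 m, d̄ = (0.88+0.58)/2 = 0.73, v̄ = (0.223+0.193)/2 = 0.208 → q = 0.51×0.73×0.208 = 0.07744 m³/s
Panel 5-6: Δb = 0.5 m, d̄ = (0.58+0.28)/2 = 0.43, v̄ = (0.193+0.109)/2 = 0.151 → q = 0.5×0.43×0.151 = 0.03247 m³/s
Q = Σ q = 1.086 m³/s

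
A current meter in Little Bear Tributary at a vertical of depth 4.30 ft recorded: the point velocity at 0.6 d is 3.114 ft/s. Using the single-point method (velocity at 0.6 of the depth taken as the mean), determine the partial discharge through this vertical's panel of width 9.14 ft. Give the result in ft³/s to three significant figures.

v̄ = v₀.₆ = 3.114 ft/s
q = v̄ × d × w = 3.114 × 4.30 × 9.14 = 122.4 ft³/s

122 ft³/s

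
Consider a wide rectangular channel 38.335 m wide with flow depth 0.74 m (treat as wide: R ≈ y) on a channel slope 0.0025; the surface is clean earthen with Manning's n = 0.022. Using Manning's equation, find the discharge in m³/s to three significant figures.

A = b·y = 38.335 × 0.74 = 28.37 m²
Wide channel: R ≈ y = 0.74 m
Q = (1/n)·A·R^(2/3)·S^(1/2) = (1/0.022) × 28.37 × 0.7400^(2/3) × 0.0025^(1/2) = 52.75 m³/s

52.7 m³/s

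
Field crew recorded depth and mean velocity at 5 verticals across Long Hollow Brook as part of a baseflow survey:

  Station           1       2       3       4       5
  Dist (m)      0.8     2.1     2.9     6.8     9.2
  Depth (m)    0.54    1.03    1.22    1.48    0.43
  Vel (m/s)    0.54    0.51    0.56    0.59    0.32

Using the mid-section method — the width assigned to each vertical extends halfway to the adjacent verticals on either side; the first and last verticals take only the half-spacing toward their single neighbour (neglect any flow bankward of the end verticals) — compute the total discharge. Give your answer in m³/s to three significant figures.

w_1 = (2.1 − 0.8)/2 = 0.65 m; q_1 = 0.54 × 0.54 × 0.65 = 0.1895 m³/s
w_2 = (2.9 − 0.8)/2 = 1.05 m; q_2 = 0.51 × 1.03 × 1.05 = 0.5516 m³/s
w_3 = (6.8 − 2.1)/2 = 2.35 m; q_3 = 0.56 × 1.22 × 2.35 = 1.606 m³/s
w_4 = (9.2 − 2.9)/2 = 3.15 m; q_4 = 0.59 × 1.48 × 3.15 = 2.751 m³/s
w_5 = (9.2 − 6.8)/2 = 1.2 m; q_5 = 0.32 × 0.43 × 1.2 = 0.1651 m³/s
Q = Σ qᵢ = 5.262 m³/s

5.26 m³/s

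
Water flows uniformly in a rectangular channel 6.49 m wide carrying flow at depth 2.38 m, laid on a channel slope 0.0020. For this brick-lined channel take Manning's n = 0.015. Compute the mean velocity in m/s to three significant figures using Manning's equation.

3.68 m/s

A = b·y = 6.49 × 2.38 = 15.45 m²
P = b + 2y = 6.49 + 2×2.38 = 11.25 m
R = A/P = 15.45/11.25 = 1.373 m
Q = (1/n)·A·R^(2/3)·S^(1/2) = (1/0.015) × 15.45 × 1.373^(2/3) × 0.0020^(1/2) = 56.89 m³/s
V = Q/A = 56.89/15.45 = 3.683 m/s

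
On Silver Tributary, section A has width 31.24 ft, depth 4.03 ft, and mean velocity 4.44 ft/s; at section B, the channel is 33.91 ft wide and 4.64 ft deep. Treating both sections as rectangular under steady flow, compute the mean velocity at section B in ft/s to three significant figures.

3.55 ft/s

Q = A₁V₁ = (31.24×4.03) × 4.44 = 559.0 ft³/s
A₂ = 33.91 × 4.64 = 157.3 ft²
V₂ = Q/A₂ = 559.0/157.3 = 3.553 ft/s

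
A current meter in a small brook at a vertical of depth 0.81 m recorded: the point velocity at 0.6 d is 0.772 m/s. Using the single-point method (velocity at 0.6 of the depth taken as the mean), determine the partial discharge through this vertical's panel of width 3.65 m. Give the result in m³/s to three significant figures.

2.28 m³/s

v̄ = v₀.₆ = 0.772 m/s
q = v̄ × d × w = 0.7720 × 0.81 × 3.65 = 2.282 m³/s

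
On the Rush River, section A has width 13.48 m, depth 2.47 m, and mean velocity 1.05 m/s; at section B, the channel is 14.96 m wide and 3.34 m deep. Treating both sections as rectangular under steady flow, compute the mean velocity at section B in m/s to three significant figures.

Q = A₁V₁ = (13.48×2.47) × 1.05 = 34.96 m³/s
A₂ = 14.96 × 3.34 = 49.97 m²
V₂ = Q/A₂ = 34.96/49.97 = 0.6997 m/s

0.700 m/s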